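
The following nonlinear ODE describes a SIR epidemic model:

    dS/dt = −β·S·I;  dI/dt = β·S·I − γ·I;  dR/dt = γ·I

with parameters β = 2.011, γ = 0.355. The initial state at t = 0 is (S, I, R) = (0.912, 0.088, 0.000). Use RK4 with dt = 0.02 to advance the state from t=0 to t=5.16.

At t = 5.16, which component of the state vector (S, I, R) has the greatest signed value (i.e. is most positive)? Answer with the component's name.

largest component: R

t=0.000: state=(0.912, 0.088, 0.000)
step 1 (dt=0.02): k1=(-0.161, 0.130, 0.031), k2=(-0.163, 0.132, 0.032), k3=(-0.164, 0.132, 0.032), k4=(-0.166, 0.133, 0.032); state += dt/6·(k1+2k2+2k3+k4)
t=0.020: state=(0.909, 0.091, 0.001)
t=0.040: state=(0.905, 0.093, 0.001)
t=0.060: state=(0.902, 0.096, 0.002)
continuing one RK4 step at a time; state shown every 10 steps (Δt=0.2):
t=0.200: state=(0.875, 0.117, 0.007)
t=0.400: state=(0.829, 0.154, 0.017)
t=0.600: state=(0.772, 0.198, 0.029)
t=0.800: state=(0.706, 0.249, 0.045)
t=1.000: state=(0.632, 0.303, 0.065)
t=1.200: state=(0.553, 0.359, 0.088)
t=1.400: state=(0.474, 0.411, 0.116)
t=1.600: state=(0.398, 0.456, 0.146)
t=1.800: state=(0.329, 0.491, 0.180)
t=2.000: state=(0.269, 0.516, 0.216)
t=2.200: state=(0.218, 0.529, 0.253)
t=2.400: state=(0.176, 0.534, 0.291)
t=2.600: state=(0.142, 0.530, 0.329)
t=2.800: state=(0.115, 0.519, 0.366)
t=3.000: state=(0.093, 0.504, 0.402)
t=3.200: state=(0.077, 0.486, 0.437)
t=3.400: state=(0.063, 0.466, 0.471)
t=3.600: state=(0.053, 0.444, 0.503)
t=3.800: state=(0.044, 0.422, 0.534)
t=4.000: state=(0.038, 0.399, 0.563)
t=4.200: state=(0.032, 0.377, 0.591)
t=4.400: state=(0.028, 0.355, 0.617)
t=4.600: state=(0.024, 0.335, 0.641)
t=4.800: state=(0.021, 0.314, 0.664)
t=5.000: state=(0.019, 0.295, 0.686)
t=5.160: state=(0.017, 0.281, 0.702)
compare at T: S=0.017, I=0.281, R=0.702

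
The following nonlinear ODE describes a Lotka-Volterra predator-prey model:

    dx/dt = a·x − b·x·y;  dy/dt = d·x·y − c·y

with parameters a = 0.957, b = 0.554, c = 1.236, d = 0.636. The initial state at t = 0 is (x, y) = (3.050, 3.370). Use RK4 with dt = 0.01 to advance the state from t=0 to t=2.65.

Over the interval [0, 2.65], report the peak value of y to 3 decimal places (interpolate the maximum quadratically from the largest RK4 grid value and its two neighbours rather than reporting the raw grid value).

max y = 3.877

t=0.000: state=(3.050, 3.370)
step 1 (dt=0.01): k1=(-2.775, 2.372), k2=(-2.783, 2.350), k3=(-2.783, 2.350), k4=(-2.789, 2.328); state += dt/6·(k1+2k2+2k3+k4)
t=0.010: state=(3.022, 3.394)
t=0.020: state=(2.994, 3.417)
t=0.030: state=(2.966, 3.439)
continuing one RK4 step at a time; state shown every 10 steps (Δt=0.1):
t=0.100: state=(2.768, 3.584)
t=0.200: state=(2.486, 3.743)
t=0.300: state=(2.216, 3.840)
t=0.400: state=(1.969, 3.877)
t=0.500: state=(1.749, 3.855)
t=0.600: state=(1.557, 3.784)
t=0.700: state=(1.393, 3.672)
t=0.800: state=(1.256, 3.530)
t=0.900: state=(1.141, 3.367)
t=1.000: state=(1.047, 3.189)
t=1.100: state=(0.971, 3.005)
t=1.200: state=(0.909, 2.819)
t=1.300: state=(0.860, 2.635)
t=1.400: state=(0.822, 2.457)
t=1.500: state=(0.793, 2.286)
t=1.600: state=(0.773, 2.123)
t=1.700: state=(0.759, 1.970)
t=1.800: state=(0.752, 1.826)
t=1.900: state=(0.751, 1.693)
t=2.000: state=(0.755, 1.569)
t=2.100: state=(0.764, 1.456)
t=2.200: state=(0.778, 1.351)
t=2.300: state=(0.796, 1.255)
t=2.400: state=(0.820, 1.168)
t=2.500: state=(0.847, 1.088)
t=2.600: state=(0.880, 1.016)
t=2.650: state=(0.897, 0.982)
largest grid value and its neighbours: y(0.400)=3.87657, y(0.410)=3.87691, y(0.420)=3.87668
parabola through these three points peaks at t≈0.411 with y≈3.87691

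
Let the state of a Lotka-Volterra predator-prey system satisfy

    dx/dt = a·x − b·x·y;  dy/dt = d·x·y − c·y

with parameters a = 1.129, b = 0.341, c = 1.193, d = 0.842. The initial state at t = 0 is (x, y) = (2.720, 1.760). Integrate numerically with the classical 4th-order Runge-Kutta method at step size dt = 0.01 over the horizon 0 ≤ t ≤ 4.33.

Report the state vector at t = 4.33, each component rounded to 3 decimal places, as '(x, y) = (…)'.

t=0.000: state=(2.720, 1.760)
step 1 (dt=0.01): k1=(1.438, 1.931), k2=(1.433, 1.952), k3=(1.433, 1.953), k4=(1.428, 1.974); state += dt/6·(k1+2k2+2k3+k4)
t=0.010: state=(2.734, 1.780)
t=0.020: state=(2.749, 1.799)
t=0.030: state=(2.763, 1.820)
continuing one RK4 step at a time; state shown every 20 steps (Δt=0.2):
t=0.200: state=(2.978, 2.242)
t=0.400: state=(3.130, 2.960)
t=0.600: state=(3.104, 3.953)
t=0.800: state=(2.853, 5.158)
t=1.000: state=(2.414, 6.343)
t=1.200: state=(1.902, 7.186)
t=1.400: state=(1.440, 7.491)
t=1.600: state=(1.088, 7.289)
t=1.800: state=(0.844, 6.746)
t=2.000: state=(0.683, 6.038)
t=2.200: state=(0.582, 5.287)
t=2.400: state=(0.522, 4.568)
t=2.600: state=(0.490, 3.917)
t=2.800: state=(0.479, 3.347)
t=3.000: state=(0.486, 2.859)
t=3.200: state=(0.509, 2.449)
t=3.400: state=(0.546, 2.108)
t=3.600: state=(0.599, 1.828)
t=3.800: state=(0.668, 1.602)
t=4.000: state=(0.755, 1.422)
t=4.200: state=(0.863, 1.283)
t=4.330: state=(0.946, 1.213)

(x, y) = (0.946, 1.213)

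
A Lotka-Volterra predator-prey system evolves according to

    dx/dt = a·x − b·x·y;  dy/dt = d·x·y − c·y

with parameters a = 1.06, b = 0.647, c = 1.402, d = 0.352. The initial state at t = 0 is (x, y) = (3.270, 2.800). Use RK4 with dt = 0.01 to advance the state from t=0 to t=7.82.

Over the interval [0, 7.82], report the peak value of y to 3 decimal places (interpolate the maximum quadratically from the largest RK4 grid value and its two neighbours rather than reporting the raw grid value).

max y = 2.893

t=0.000: state=(3.270, 2.800)
step 1 (dt=0.01): k1=(-2.458, -0.703), k2=(-2.441, -0.714), k3=(-2.441, -0.714), k4=(-2.424, -0.725); state += dt/6·(k1+2k2+2k3+k4)
t=0.010: state=(3.246, 2.793)
t=0.020: state=(3.222, 2.786)
t=0.030: state=(3.198, 2.778)
continuing one RK4 step at a time; state shown every 50 steps (Δt=0.5):
t=0.500: state=(2.430, 2.269)
t=1.000: state=(2.185, 1.678)
t=1.500: state=(2.330, 1.233)
t=2.000: state=(2.790, 0.955)
t=2.500: state=(3.568, 0.825)
t=3.000: state=(4.649, 0.840)
t=3.500: state=(5.855, 1.052)
t=4.000: state=(6.566, 1.579)
t=4.500: state=(5.877, 2.398)
t=5.000: state=(4.163, 2.888)
t=5.500: state=(2.851, 2.625)
t=6.000: state=(2.278, 2.027)
t=6.500: state=(2.202, 1.483)
t=7.000: state=(2.473, 1.105)
t=7.500: state=(3.057, 0.888)
t=7.820: state=(3.598, 0.823)
largest grid value and its neighbours: y(5.040)=2.89274, y(5.050)=2.89306, y(5.060)=2.89305
parabola through these three points peaks at t≈5.055 with y≈2.89309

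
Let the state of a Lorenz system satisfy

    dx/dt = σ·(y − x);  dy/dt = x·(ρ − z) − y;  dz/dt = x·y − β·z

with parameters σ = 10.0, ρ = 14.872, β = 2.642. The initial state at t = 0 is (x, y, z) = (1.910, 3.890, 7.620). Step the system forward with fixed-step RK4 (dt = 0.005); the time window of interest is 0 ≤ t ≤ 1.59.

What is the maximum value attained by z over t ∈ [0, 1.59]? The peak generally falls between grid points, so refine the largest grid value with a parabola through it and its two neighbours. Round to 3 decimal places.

t=0.000: state=(1.910, 3.890, 7.620)
step 1 (dt=0.005): k1=(19.800, 9.961, -12.702), k2=(19.554, 10.358, -12.377), k3=(19.570, 10.351, -12.380), k4=(19.339, 10.743, -12.054); state += dt/6·(k1+2k2+2k3+k4)
t=0.005: state=(2.008, 3.942, 7.558)
t=0.010: state=(2.103, 3.997, 7.499)
t=0.015: state=(2.197, 4.057, 7.444)
continuing one RK4 step at a time; state shown every 20 steps (Δt=0.1):
t=0.100: state=(3.720, 5.597, 7.047)
t=0.200: state=(5.896, 8.376, 8.407)
t=0.300: state=(8.398, 10.602, 12.666)
t=0.400: state=(9.452, 9.015, 17.912)
t=0.500: state=(7.616, 4.819, 19.010)
t=0.600: state=(4.873, 2.543, 16.482)
t=0.700: state=(3.227, 2.247, 13.442)
t=0.800: state=(2.778, 2.788, 10.954)
t=0.900: state=(3.153, 3.872, 9.261)
t=1.000: state=(4.206, 5.596, 8.635)
t=1.100: state=(5.906, 7.863, 9.655)
t=1.200: state=(7.848, 9.540, 12.853)
t=1.300: state=(8.722, 8.553, 16.775)
t=1.400: state=(7.516, 5.526, 17.982)
t=1.500: state=(5.420, 3.506, 16.272)
t=1.590: state=(4.088, 3.077, 14.025)
largest grid value and its neighbours: z(0.465)=19.22237, z(0.470)=19.22721, z(0.475)=19.21954
parabola through these three points peaks at t≈0.469 with z≈19.22729

max z = 19.227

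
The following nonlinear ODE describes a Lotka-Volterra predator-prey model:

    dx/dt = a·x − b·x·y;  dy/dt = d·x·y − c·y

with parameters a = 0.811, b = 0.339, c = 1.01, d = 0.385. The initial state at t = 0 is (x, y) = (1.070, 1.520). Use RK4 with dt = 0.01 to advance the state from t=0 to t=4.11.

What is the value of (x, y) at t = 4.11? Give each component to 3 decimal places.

t=0.000: state=(1.070, 1.520)
step 1 (dt=0.01): k1=(0.316, -0.909), k2=(0.319, -0.905), k3=(0.319, -0.905), k4=(0.321, -0.902); state += dt/6·(k1+2k2+2k3+k4)
t=0.010: state=(1.073, 1.511)
t=0.020: state=(1.076, 1.502)
t=0.030: state=(1.080, 1.493)
continuing one RK4 step at a time; state shown every 20 steps (Δt=0.2):
t=0.200: state=(1.142, 1.352)
t=0.400: state=(1.231, 1.210)
t=0.600: state=(1.340, 1.092)
t=0.800: state=(1.468, 0.994)
t=1.000: state=(1.619, 0.914)
t=1.200: state=(1.793, 0.852)
t=1.400: state=(1.994, 0.805)
t=1.600: state=(2.223, 0.774)
t=1.800: state=(2.482, 0.758)
t=2.000: state=(2.774, 0.758)
t=2.200: state=(3.097, 0.776)
t=2.400: state=(3.452, 0.816)
t=2.600: state=(3.833, 0.882)
t=2.800: state=(4.233, 0.983)
t=3.000: state=(4.635, 1.130)
t=3.200: state=(5.016, 1.340)
t=3.400: state=(5.336, 1.632)
t=3.600: state=(5.547, 2.029)
t=3.800: state=(5.591, 2.549)
t=4.000: state=(5.417, 3.186)
t=4.110: state=(5.221, 3.572)

(x, y) = (5.221, 3.572)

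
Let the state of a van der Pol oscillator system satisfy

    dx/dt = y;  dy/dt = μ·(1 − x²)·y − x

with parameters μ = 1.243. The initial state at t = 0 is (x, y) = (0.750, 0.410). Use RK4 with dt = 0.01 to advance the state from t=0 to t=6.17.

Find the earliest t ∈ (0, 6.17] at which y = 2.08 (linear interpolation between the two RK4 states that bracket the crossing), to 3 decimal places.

t = 5.057

t=0.000: state=(0.750, 0.410)
step 1 (dt=0.01): k1=(0.410, -0.527), k2=(0.407, -0.532), k3=(0.407, -0.532), k4=(0.405, -0.537); state += dt/6·(k1+2k2+2k3+k4)
t=0.010: state=(0.754, 0.405)
t=0.020: state=(0.758, 0.399)
t=0.030: state=(0.762, 0.394)
continuing one RK4 step at a time; state shown every 20 steps (Δt=0.2):
t=0.200: state=(0.820, 0.286)
t=0.400: state=(0.862, 0.133)
t=0.600: state=(0.872, -0.038)
t=0.800: state=(0.846, -0.219)
t=1.000: state=(0.784, -0.409)
t=1.200: state=(0.682, -0.615)
t=1.400: state=(0.536, -0.851)
t=1.600: state=(0.338, -1.138)
t=1.800: state=(0.076, -1.490)
t=2.000: state=(-0.261, -1.885)
t=2.200: state=(-0.672, -2.184)
t=2.400: state=(-1.110, -2.110)
t=2.600: state=(-1.481, -1.531)
t=2.800: state=(-1.710, -0.768)
t=3.000: state=(-1.801, -0.181)
t=3.200: state=(-1.798, 0.173)
t=3.400: state=(-1.741, 0.377)
t=3.600: state=(-1.652, 0.508)
t=3.800: state=(-1.540, 0.612)
t=4.000: state=(-1.407, 0.714)
t=4.200: state=(-1.253, 0.833)
t=4.400: state=(-1.072, 0.986)
t=4.600: state=(-0.855, 1.198)
t=4.800: state=(-0.586, 1.501)
t=5.000: state=(-0.245, 1.932)
t=5.050: state=(-0.146, 2.061)
next step: t=5.060: state=(-0.125, 2.088) — y has crossed 2.08
linear interpolation between t=5.050 (2.06124) and t=5.060 (2.08791) → t≈5.057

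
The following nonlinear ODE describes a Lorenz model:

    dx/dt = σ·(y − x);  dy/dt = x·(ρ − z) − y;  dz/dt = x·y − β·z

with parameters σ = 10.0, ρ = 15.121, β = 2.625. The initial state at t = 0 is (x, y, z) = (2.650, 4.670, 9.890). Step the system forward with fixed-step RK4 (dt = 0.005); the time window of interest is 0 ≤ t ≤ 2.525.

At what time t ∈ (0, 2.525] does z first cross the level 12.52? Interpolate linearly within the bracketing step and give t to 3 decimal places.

t=0.000: state=(2.650, 4.670, 9.890)
step 1 (dt=0.005): k1=(20.200, 9.192, -13.586), k2=(19.925, 9.525, -13.199), k3=(19.940, 9.518, -13.202), k4=(19.679, 9.848, -12.816); state += dt/6·(k1+2k2+2k3+k4)
t=0.005: state=(2.750, 4.718, 9.824)
t=0.010: state=(2.847, 4.768, 9.762)
t=0.015: state=(2.942, 4.822, 9.703)
continuing one RK4 step at a time; state shown every 20 steps (Δt=0.1):
t=0.100: state=(4.420, 6.155, 9.320)
t=0.200: state=(6.287, 8.257, 10.622)
t=0.260: state=(7.437, 9.223, 12.443)
next step: t=0.265: state=(7.525, 9.274, 12.624) — z has crossed 12.52
linear interpolation between t=0.260 (12.44286) and t=0.265 (12.62432) → t≈0.262

t = 0.262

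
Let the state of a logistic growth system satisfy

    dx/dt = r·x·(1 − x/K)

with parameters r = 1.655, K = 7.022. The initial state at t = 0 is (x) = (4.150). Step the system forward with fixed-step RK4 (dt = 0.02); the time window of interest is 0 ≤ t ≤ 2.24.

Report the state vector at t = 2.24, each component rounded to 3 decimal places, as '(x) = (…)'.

t=0.000: state=(4.150)
step 1 (dt=0.02): k1=(2.809), k2=(2.800), k3=(2.800), k4=(2.792); state += dt/6·(k1+2k2+2k3+k4)
t=0.020: state=(4.206)
t=0.040: state=(4.262)
t=0.060: state=(4.317)
continuing one RK4 step at a time; state shown every 5 steps (Δt=0.1):
t=0.100: state=(4.426)
t=0.200: state=(4.691)
t=0.300: state=(4.941)
t=0.400: state=(5.175)
t=0.500: state=(5.391)
t=0.600: state=(5.589)
t=0.700: state=(5.769)
t=0.800: state=(5.930)
t=0.900: state=(6.074)
t=1.000: state=(6.202)
t=1.100: state=(6.314)
t=1.200: state=(6.413)
t=1.300: state=(6.499)
t=1.400: state=(6.574)
t=1.500: state=(6.638)
t=1.600: state=(6.694)
t=1.700: state=(6.742)
t=1.800: state=(6.783)
t=1.900: state=(6.819)
t=2.000: state=(6.849)
t=2.100: state=(6.875)
t=2.200: state=(6.897)
t=2.240: state=(6.905)

(x) = (6.905)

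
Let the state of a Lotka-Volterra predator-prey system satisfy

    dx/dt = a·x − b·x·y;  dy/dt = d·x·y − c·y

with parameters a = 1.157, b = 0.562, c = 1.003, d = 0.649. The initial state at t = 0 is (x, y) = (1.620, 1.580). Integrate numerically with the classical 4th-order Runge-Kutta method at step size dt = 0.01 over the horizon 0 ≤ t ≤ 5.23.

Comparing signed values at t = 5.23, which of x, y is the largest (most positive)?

t=0.000: state=(1.620, 1.580)
step 1 (dt=0.01): k1=(0.436, 0.076), k2=(0.436, 0.079), k3=(0.436, 0.079), k4=(0.436, 0.081); state += dt/6·(k1+2k2+2k3+k4)
t=0.010: state=(1.624, 1.581)
t=0.020: state=(1.629, 1.582)
t=0.030: state=(1.633, 1.582)
continuing one RK4 step at a time; state shown every 20 steps (Δt=0.2):
t=0.200: state=(1.708, 1.604)
t=0.400: state=(1.793, 1.648)
t=0.600: state=(1.871, 1.710)
t=0.800: state=(1.938, 1.792)
t=1.000: state=(1.986, 1.892)
t=1.200: state=(2.010, 2.007)
t=1.400: state=(2.008, 2.132)
t=1.600: state=(1.977, 2.260)
t=1.800: state=(1.919, 2.382)
t=2.000: state=(1.839, 2.488)
t=2.200: state=(1.744, 2.570)
t=2.400: state=(1.642, 2.619)
t=2.600: state=(1.540, 2.635)
t=2.800: state=(1.444, 2.616)
t=3.000: state=(1.360, 2.568)
t=3.200: state=(1.289, 2.495)
t=3.400: state=(1.234, 2.404)
t=3.600: state=(1.193, 2.302)
t=3.800: state=(1.168, 2.195)
t=4.000: state=(1.157, 2.089)
t=4.200: state=(1.160, 1.986)
t=4.400: state=(1.176, 1.891)
t=4.600: state=(1.204, 1.806)
t=4.800: state=(1.244, 1.732)
t=5.000: state=(1.296, 1.671)
t=5.200: state=(1.357, 1.624)
t=5.230: state=(1.367, 1.618)
compare at T: x=1.367, y=1.618

largest component: y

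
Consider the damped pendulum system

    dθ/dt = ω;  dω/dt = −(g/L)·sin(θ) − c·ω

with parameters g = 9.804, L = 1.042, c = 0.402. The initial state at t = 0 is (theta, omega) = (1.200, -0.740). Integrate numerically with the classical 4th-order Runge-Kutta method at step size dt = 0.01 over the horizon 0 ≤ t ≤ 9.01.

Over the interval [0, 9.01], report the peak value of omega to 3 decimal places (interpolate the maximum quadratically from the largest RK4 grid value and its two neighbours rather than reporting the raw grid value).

t=0.000: state=(1.200, -0.740)
step 1 (dt=0.01): k1=(-0.740, -8.472), k2=(-0.782, -8.442), k3=(-0.782, -8.442), k4=(-0.824, -8.411); state += dt/6·(k1+2k2+2k3+k4)
t=0.010: state=(1.192, -0.824)
t=0.020: state=(1.184, -0.908)
t=0.030: state=(1.174, -0.991)
continuing one RK4 step at a time; state shown every 50 steps (Δt=0.5):
t=0.500: state=(0.020, -3.174)
t=1.000: state=(-0.967, -0.219)
t=1.500: state=(-0.249, 2.547)
t=2.000: state=(0.736, 0.711)
t=2.500: state=(0.335, -1.952)
t=3.000: state=(-0.546, -0.911)
t=3.500: state=(-0.351, 1.466)
t=4.000: state=(0.399, 0.950)
t=4.500: state=(0.334, -1.086)
t=5.000: state=(-0.288, -0.905)
t=5.500: state=(-0.303, 0.795)
t=6.000: state=(0.205, 0.823)
t=6.500: state=(0.266, -0.574)
t=7.000: state=(-0.143, -0.726)
t=7.500: state=(-0.230, 0.407)
t=8.000: state=(0.098, 0.630)
t=8.500: state=(0.196, -0.281)
t=9.000: state=(-0.064, -0.538)
t=9.010: state=(-0.069, -0.530)
largest grid value and its neighbours: omega(1.540)=2.57999, omega(1.550)=2.58211, omega(1.560)=2.58181
parabola through these three points peaks at t≈1.554 with omega≈2.58228

max omega = 2.582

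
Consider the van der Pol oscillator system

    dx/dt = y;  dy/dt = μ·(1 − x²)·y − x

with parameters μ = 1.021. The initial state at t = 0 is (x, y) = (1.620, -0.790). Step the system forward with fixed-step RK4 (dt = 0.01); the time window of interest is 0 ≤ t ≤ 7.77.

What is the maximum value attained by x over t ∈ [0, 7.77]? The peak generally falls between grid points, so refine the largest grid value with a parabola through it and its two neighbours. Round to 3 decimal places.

max x = 2.009

t=0.000: state=(1.620, -0.790)
step 1 (dt=0.01): k1=(-0.790, -0.310), k2=(-0.792, -0.314), k3=(-0.792, -0.314), k4=(-0.793, -0.317); state += dt/6·(k1+2k2+2k3+k4)
t=0.010: state=(1.612, -0.793)
t=0.020: state=(1.604, -0.796)
t=0.030: state=(1.596, -0.800)
continuing one RK4 step at a time; state shown every 50 steps (Δt=0.5):
t=0.500: state=(1.169, -1.050)
t=1.000: state=(0.514, -1.655)
t=1.500: state=(-0.569, -2.659)
t=2.000: state=(-1.754, -1.490)
t=2.500: state=(-2.010, 0.152)
t=3.000: state=(-1.809, 0.570)
t=3.500: state=(-1.466, 0.803)
t=4.000: state=(-0.984, 1.166)
t=4.500: state=(-0.233, 1.934)
t=5.000: state=(0.978, 2.678)
t=5.500: state=(1.917, 0.793)
t=6.000: state=(1.965, -0.336)
t=6.500: state=(1.710, -0.642)
t=7.000: state=(1.330, -0.894)
t=7.500: state=(0.783, -1.353)
t=7.770: state=(0.362, -1.792)
largest grid value and its neighbours: x(5.750)=2.00891, x(5.760)=2.00910, x(5.770)=2.00909
parabola through these three points peaks at t≈5.764 with x≈2.00912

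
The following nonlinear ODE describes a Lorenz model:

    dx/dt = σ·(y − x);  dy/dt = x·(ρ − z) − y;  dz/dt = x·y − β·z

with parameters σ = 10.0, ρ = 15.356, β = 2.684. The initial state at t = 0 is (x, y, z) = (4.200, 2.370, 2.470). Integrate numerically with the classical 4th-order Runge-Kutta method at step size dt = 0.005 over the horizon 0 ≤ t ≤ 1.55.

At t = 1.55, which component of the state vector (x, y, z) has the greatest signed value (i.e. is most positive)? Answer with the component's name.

t=0.000: state=(4.200, 2.370, 2.470)
step 1 (dt=0.005): k1=(-18.300, 51.751, 3.325), k2=(-16.549, 50.998, 3.731), k3=(-16.611, 51.052, 3.732), k4=(-14.917, 50.349, 4.128); state += dt/6·(k1+2k2+2k3+k4)
t=0.005: state=(4.117, 2.625, 2.489)
t=0.010: state=(4.050, 2.874, 2.511)
t=0.015: state=(3.999, 3.117, 2.538)
continuing one RK4 step at a time; state shown every 20 steps (Δt=0.1):
t=0.100: state=(4.775, 7.061, 3.679)
t=0.200: state=(8.094, 12.113, 8.362)
t=0.300: state=(11.386, 12.851, 18.076)
t=0.400: state=(9.698, 5.306, 22.801)
t=0.500: state=(4.883, 0.623, 19.074)
t=0.600: state=(1.880, 0.044, 14.639)
t=0.700: state=(0.809, 0.307, 11.209)
t=0.800: state=(0.605, 0.623, 8.597)
t=0.900: state=(0.766, 1.060, 6.623)
t=1.000: state=(1.212, 1.837, 5.188)
t=1.100: state=(2.099, 3.306, 4.337)
t=1.200: state=(3.776, 6.005, 4.512)
t=1.300: state=(6.660, 10.153, 7.209)
t=1.400: state=(10.121, 12.854, 14.536)
t=1.500: state=(10.522, 8.244, 21.535)
t=1.550: state=(8.862, 4.753, 21.777)
compare at T: x=8.862, y=4.753, z=21.777

largest component: z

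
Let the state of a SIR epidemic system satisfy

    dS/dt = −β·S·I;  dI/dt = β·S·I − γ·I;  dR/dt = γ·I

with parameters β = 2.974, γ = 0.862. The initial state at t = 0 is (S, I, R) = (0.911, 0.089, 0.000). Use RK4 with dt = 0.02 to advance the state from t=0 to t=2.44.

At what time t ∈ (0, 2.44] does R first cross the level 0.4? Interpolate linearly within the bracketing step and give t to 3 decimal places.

t = 1.714

t=0.000: state=(0.911, 0.089, 0.000)
step 1 (dt=0.02): k1=(-0.241, 0.164, 0.077), k2=(-0.245, 0.167, 0.078), k3=(-0.245, 0.167, 0.078), k4=(-0.249, 0.169, 0.080); state += dt/6·(k1+2k2+2k3+k4)
t=0.020: state=(0.906, 0.092, 0.002)
t=0.040: state=(0.901, 0.096, 0.003)
t=0.060: state=(0.896, 0.099, 0.005)
continuing one RK4 step at a time; state shown every 5 steps (Δt=0.1):
t=0.100: state=(0.885, 0.107, 0.008)
t=0.200: state=(0.855, 0.127, 0.018)
t=0.300: state=(0.820, 0.149, 0.030)
t=0.400: state=(0.782, 0.174, 0.044)
t=0.500: state=(0.740, 0.200, 0.060)
t=0.600: state=(0.694, 0.227, 0.079)
t=0.700: state=(0.646, 0.254, 0.099)
t=0.800: state=(0.597, 0.281, 0.123)
t=0.900: state=(0.547, 0.305, 0.148)
t=1.000: state=(0.498, 0.327, 0.175)
t=1.100: state=(0.451, 0.345, 0.204)
t=1.200: state=(0.406, 0.360, 0.234)
t=1.300: state=(0.364, 0.370, 0.266)
t=1.400: state=(0.326, 0.376, 0.298)
t=1.500: state=(0.291, 0.378, 0.331)
t=1.600: state=(0.260, 0.377, 0.363)
t=1.700: state=(0.233, 0.372, 0.396)
next step: t=1.720: state=(0.228, 0.370, 0.402) — R has crossed 0.4
linear interpolation between t=1.700 (0.39552) and t=1.720 (0.40191) → t≈1.714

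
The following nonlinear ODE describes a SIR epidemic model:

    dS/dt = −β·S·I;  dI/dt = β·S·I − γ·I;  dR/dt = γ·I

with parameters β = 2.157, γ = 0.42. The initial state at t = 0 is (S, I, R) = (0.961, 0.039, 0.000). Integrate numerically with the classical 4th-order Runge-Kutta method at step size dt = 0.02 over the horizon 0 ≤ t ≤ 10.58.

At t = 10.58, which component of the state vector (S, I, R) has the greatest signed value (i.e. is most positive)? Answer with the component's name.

t=0.000: state=(0.961, 0.039, 0.000)
step 1 (dt=0.02): k1=(-0.081, 0.064, 0.016), k2=(-0.082, 0.065, 0.017), k3=(-0.082, 0.065, 0.017), k4=(-0.083, 0.066, 0.017); state += dt/6·(k1+2k2+2k3+k4)
t=0.020: state=(0.959, 0.040, 0.000)
t=0.040: state=(0.958, 0.042, 0.001)
t=0.060: state=(0.956, 0.043, 0.001)
continuing one RK4 step at a time; state shown every 25 steps (Δt=0.5):
t=0.500: state=(0.901, 0.087, 0.013)
t=1.000: state=(0.785, 0.175, 0.039)
t=1.500: state=(0.608, 0.303, 0.089)
t=2.000: state=(0.410, 0.424, 0.166)
t=2.500: state=(0.249, 0.488, 0.263)
t=3.000: state=(0.146, 0.487, 0.366)
t=3.500: state=(0.088, 0.447, 0.465)
t=4.000: state=(0.056, 0.391, 0.553)
t=4.500: state=(0.038, 0.333, 0.629)
t=5.000: state=(0.027, 0.279, 0.693)
t=5.500: state=(0.021, 0.232, 0.747)
t=6.000: state=(0.017, 0.192, 0.791)
t=6.500: state=(0.014, 0.158, 0.828)
t=7.000: state=(0.012, 0.130, 0.858)
t=7.500: state=(0.010, 0.107, 0.883)
t=8.000: state=(0.009, 0.087, 0.903)
t=8.500: state=(0.009, 0.072, 0.920)
t=9.000: state=(0.008, 0.059, 0.934)
t=9.500: state=(0.008, 0.048, 0.945)
t=10.000: state=(0.007, 0.039, 0.954)
t=10.500: state=(0.007, 0.032, 0.961)
t=10.580: state=(0.007, 0.031, 0.962)
compare at T: S=0.007, I=0.031, R=0.962

largest component: R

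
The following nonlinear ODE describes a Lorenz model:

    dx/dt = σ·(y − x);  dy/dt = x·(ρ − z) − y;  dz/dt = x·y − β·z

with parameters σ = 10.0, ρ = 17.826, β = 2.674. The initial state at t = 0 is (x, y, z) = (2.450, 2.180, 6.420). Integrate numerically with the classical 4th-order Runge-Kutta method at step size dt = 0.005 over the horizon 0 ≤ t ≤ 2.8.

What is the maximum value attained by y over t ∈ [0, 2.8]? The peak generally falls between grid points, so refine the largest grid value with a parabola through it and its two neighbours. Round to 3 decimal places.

t=0.000: state=(2.450, 2.180, 6.420)
step 1 (dt=0.005): k1=(-2.700, 25.765, -11.826), k2=(-1.988, 25.696, -11.604), k3=(-2.008, 25.715, -11.602), k4=(-1.314, 25.663, -11.379); state += dt/6·(k1+2k2+2k3+k4)
t=0.005: state=(2.440, 2.309, 6.362)
t=0.010: state=(2.437, 2.437, 6.306)
t=0.015: state=(2.440, 2.565, 6.253)
continuing one RK4 step at a time; state shown every 20 steps (Δt=0.1):
t=0.100: state=(3.278, 5.025, 5.788)
t=0.200: state=(5.899, 9.413, 7.342)
t=0.300: state=(9.961, 13.995, 14.183)
t=0.400: state=(11.873, 10.668, 24.031)
t=0.500: state=(7.962, 2.654, 24.149)
t=0.600: state=(3.475, 0.249, 19.033)
t=0.700: state=(1.451, 0.400, 14.616)
t=0.800: state=(0.958, 0.882, 11.248)
t=0.900: state=(1.144, 1.565, 8.717)
t=1.000: state=(1.825, 2.810, 6.952)
t=1.100: state=(3.254, 5.222, 6.207)
t=1.200: state=(5.960, 9.461, 7.734)
t=1.300: state=(9.930, 13.800, 14.451)
t=1.400: state=(11.706, 10.472, 23.862)
t=1.500: state=(7.911, 2.795, 23.929)
t=1.600: state=(3.577, 0.451, 18.954)
t=1.700: state=(1.617, 0.610, 14.601)
t=1.800: state=(1.175, 1.163, 11.275)
t=1.900: state=(1.455, 2.011, 8.806)
t=2.000: state=(2.327, 3.568, 7.196)
t=2.100: state=(4.096, 6.488, 6.916)
t=2.200: state=(7.226, 11.028, 9.717)
t=2.300: state=(10.882, 13.530, 17.919)
t=2.400: state=(10.748, 7.648, 24.689)
t=2.500: state=(6.344, 1.798, 22.188)
t=2.600: state=(2.920, 0.707, 17.383)
t=2.700: state=(1.644, 1.112, 13.464)
t=2.800: state=(1.570, 1.875, 10.504)
largest grid value and its neighbours: y(0.315)=14.22237, y(0.320)=14.24678, y(0.325)=14.24324
parabola through these three points peaks at t≈0.322 with y≈14.24873

max y = 14.249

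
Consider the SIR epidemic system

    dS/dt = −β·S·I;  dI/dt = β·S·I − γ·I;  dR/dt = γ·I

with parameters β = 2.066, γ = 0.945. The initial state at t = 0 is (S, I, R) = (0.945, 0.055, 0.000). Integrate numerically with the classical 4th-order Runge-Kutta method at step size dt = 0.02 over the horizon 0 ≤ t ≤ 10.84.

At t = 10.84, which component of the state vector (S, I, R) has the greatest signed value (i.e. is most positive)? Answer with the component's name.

t=0.000: state=(0.945, 0.055, 0.000)
step 1 (dt=0.02): k1=(-0.107, 0.055, 0.052), k2=(-0.108, 0.056, 0.052), k3=(-0.108, 0.056, 0.053), k4=(-0.109, 0.056, 0.053); state += dt/6·(k1+2k2+2k3+k4)
t=0.020: state=(0.943, 0.056, 0.001)
t=0.040: state=(0.941, 0.057, 0.002)
t=0.060: state=(0.938, 0.058, 0.003)
continuing one RK4 step at a time; state shown every 25 steps (Δt=0.5):
t=0.500: state=(0.878, 0.088, 0.033)
t=1.000: state=(0.785, 0.130, 0.085)
t=1.500: state=(0.671, 0.172, 0.156)
t=2.000: state=(0.552, 0.202, 0.246)
t=2.500: state=(0.446, 0.211, 0.344)
t=3.000: state=(0.360, 0.199, 0.441)
t=3.500: state=(0.297, 0.174, 0.529)
t=4.000: state=(0.252, 0.143, 0.604)
t=4.500: state=(0.221, 0.114, 0.665)
t=5.000: state=(0.199, 0.088, 0.713)
t=5.500: state=(0.184, 0.067, 0.749)
t=6.000: state=(0.173, 0.050, 0.777)
t=6.500: state=(0.165, 0.037, 0.797)
t=7.000: state=(0.160, 0.027, 0.813)
t=7.500: state=(0.156, 0.020, 0.824)
t=8.000: state=(0.153, 0.015, 0.832)
t=8.500: state=(0.151, 0.011, 0.838)
t=9.000: state=(0.150, 0.008, 0.842)
t=9.500: state=(0.149, 0.006, 0.845)
t=10.000: state=(0.148, 0.004, 0.848)
t=10.500: state=(0.148, 0.003, 0.849)
t=10.840: state=(0.147, 0.002, 0.850)
compare at T: S=0.147, I=0.002, R=0.850

largest component: R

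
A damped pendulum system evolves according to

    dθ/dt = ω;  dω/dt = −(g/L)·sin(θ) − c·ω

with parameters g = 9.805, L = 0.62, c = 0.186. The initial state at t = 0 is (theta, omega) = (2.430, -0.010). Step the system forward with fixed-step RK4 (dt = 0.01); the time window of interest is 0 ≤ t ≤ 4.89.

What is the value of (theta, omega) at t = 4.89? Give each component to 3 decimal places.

(theta, omega) = (-1.237, -1.862)

t=0.000: state=(2.430, -0.010)
step 1 (dt=0.01): k1=(-0.010, -10.326), k2=(-0.062, -10.317), k3=(-0.062, -10.320), k4=(-0.113, -10.314); state += dt/6·(k1+2k2+2k3+k4)
t=0.010: state=(2.429, -0.113)
t=0.020: state=(2.428, -0.216)
t=0.030: state=(2.425, -0.320)
continuing one RK4 step at a time; state shown every 20 steps (Δt=0.2):
t=0.200: state=(2.216, -2.196)
t=0.400: state=(1.508, -4.985)
t=0.600: state=(0.258, -7.107)
t=0.800: state=(-1.076, -5.623)
t=1.000: state=(-1.879, -2.398)
t=1.200: state=(-2.064, 0.482)
t=1.400: state=(-1.685, 3.362)
t=1.600: state=(-0.723, 6.070)
t=1.800: state=(0.557, 6.077)
t=2.000: state=(1.508, 3.214)
t=2.200: state=(1.829, 0.041)
t=2.400: state=(1.533, -3.013)
t=2.600: state=(0.647, -5.621)
t=2.800: state=(-0.532, -5.570)
t=3.000: state=(-1.394, -2.814)
t=3.200: state=(-1.635, 0.385)
t=3.400: state=(-1.248, 3.446)
t=3.600: state=(-0.319, 5.499)
t=3.800: state=(0.746, 4.617)
t=4.000: state=(1.392, 1.703)
t=4.200: state=(1.416, -1.443)
t=4.400: state=(0.837, -4.210)
t=4.600: state=(-0.143, -5.103)
t=4.800: state=(-1.009, -3.190)
t=4.890: state=(-1.237, -1.862)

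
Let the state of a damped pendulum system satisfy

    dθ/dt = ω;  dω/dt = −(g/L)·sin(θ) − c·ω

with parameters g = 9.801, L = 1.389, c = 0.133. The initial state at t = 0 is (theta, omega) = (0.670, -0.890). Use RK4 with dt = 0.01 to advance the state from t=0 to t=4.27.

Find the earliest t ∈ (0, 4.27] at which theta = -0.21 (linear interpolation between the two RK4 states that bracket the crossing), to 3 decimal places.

t=0.000: state=(0.670, -0.890)
step 1 (dt=0.01): k1=(-0.890, -4.263), k2=(-0.911, -4.236), k3=(-0.911, -4.235), k4=(-0.932, -4.207); state += dt/6·(k1+2k2+2k3+k4)
t=0.010: state=(0.661, -0.932)
t=0.020: state=(0.651, -0.974)
t=0.030: state=(0.641, -1.015)
continuing one RK4 step at a time; state shown every 20 steps (Δt=0.2):
t=0.200: state=(0.416, -1.598)
t=0.400: state=(0.059, -1.887)
t=0.540: state=(-0.201, -1.781)
next step: t=0.550: state=(-0.218, -1.764) — theta has crossed -0.21
linear interpolation between t=0.540 (-0.20066) and t=0.550 (-0.21840) → t≈0.545

t = 0.545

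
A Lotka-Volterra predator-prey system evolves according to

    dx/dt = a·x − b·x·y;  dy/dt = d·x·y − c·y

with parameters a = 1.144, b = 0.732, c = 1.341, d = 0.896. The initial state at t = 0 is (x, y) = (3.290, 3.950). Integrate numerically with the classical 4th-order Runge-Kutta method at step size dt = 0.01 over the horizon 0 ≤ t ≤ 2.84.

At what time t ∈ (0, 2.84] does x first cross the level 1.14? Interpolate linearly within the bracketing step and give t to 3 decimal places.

t = 0.447

t=0.000: state=(3.290, 3.950)
step 1 (dt=0.01): k1=(-5.749, 6.347), k2=(-5.774, 6.295), k3=(-5.774, 6.295), k4=(-5.797, 6.241); state += dt/6·(k1+2k2+2k3+k4)
t=0.010: state=(3.232, 4.013)
t=0.020: state=(3.174, 4.075)
t=0.030: state=(3.116, 4.135)
continuing one RK4 step at a time; state shown every 10 steps (Δt=0.1):
t=0.100: state=(2.703, 4.519)
t=0.200: state=(2.144, 4.908)
t=0.300: state=(1.665, 5.087)
t=0.400: state=(1.286, 5.073)
t=0.440: state=(1.161, 5.024)
next step: t=0.450: state=(1.132, 5.008) — x has crossed 1.14
linear interpolation between t=0.440 (1.16105) and t=0.450 (1.13207) → t≈0.447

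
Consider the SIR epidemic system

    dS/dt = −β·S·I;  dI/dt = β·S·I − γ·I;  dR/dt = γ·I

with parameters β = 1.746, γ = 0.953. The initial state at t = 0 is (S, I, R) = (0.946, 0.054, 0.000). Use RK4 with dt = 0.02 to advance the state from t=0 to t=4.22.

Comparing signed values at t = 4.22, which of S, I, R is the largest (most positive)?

t=0.000: state=(0.946, 0.054, 0.000)
step 1 (dt=0.02): k1=(-0.089, 0.038, 0.051), k2=(-0.090, 0.038, 0.052), k3=(-0.090, 0.038, 0.052), k4=(-0.090, 0.038, 0.052); state += dt/6·(k1+2k2+2k3+k4)
t=0.020: state=(0.944, 0.055, 0.001)
t=0.040: state=(0.942, 0.056, 0.002)
t=0.060: state=(0.941, 0.056, 0.003)
continuing one RK4 step at a time; state shown every 10 steps (Δt=0.2):
t=0.200: state=(0.927, 0.062, 0.011)
t=0.400: state=(0.906, 0.070, 0.024)
t=0.600: state=(0.882, 0.080, 0.038)
t=0.800: state=(0.857, 0.089, 0.054)
t=1.000: state=(0.829, 0.099, 0.072)
t=1.200: state=(0.800, 0.109, 0.092)
t=1.400: state=(0.769, 0.118, 0.113)
t=1.600: state=(0.737, 0.127, 0.137)
t=1.800: state=(0.704, 0.135, 0.162)
t=2.000: state=(0.670, 0.142, 0.188)
t=2.200: state=(0.637, 0.147, 0.215)
t=2.400: state=(0.605, 0.151, 0.244)
t=2.600: state=(0.574, 0.153, 0.273)
t=2.800: state=(0.544, 0.154, 0.302)
t=3.000: state=(0.515, 0.153, 0.332)
t=3.200: state=(0.489, 0.151, 0.361)
t=3.400: state=(0.464, 0.147, 0.389)
t=3.600: state=(0.441, 0.142, 0.417)
t=3.800: state=(0.420, 0.137, 0.443)
t=4.000: state=(0.401, 0.130, 0.469)
t=4.200: state=(0.383, 0.124, 0.493)
t=4.220: state=(0.382, 0.123, 0.495)
compare at T: S=0.382, I=0.123, R=0.495

largest component: R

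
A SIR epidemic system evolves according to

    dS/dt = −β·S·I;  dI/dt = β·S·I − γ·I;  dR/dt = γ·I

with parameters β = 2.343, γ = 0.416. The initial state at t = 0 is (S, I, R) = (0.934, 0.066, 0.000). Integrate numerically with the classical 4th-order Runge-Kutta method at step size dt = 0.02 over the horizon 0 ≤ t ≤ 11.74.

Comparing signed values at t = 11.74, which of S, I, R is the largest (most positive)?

largest component: R

t=0.000: state=(0.934, 0.066, 0.000)
step 1 (dt=0.02): k1=(-0.144, 0.117, 0.027), k2=(-0.147, 0.119, 0.028), k3=(-0.147, 0.119, 0.028), k4=(-0.149, 0.121, 0.028); state += dt/6·(k1+2k2+2k3+k4)
t=0.020: state=(0.931, 0.068, 0.001)
t=0.040: state=(0.928, 0.071, 0.001)
t=0.060: state=(0.925, 0.073, 0.002)
continuing one RK4 step at a time; state shown every 25 steps (Δt=0.5):
t=0.500: state=(0.827, 0.151, 0.022)
t=1.000: state=(0.640, 0.293, 0.067)
t=1.500: state=(0.415, 0.441, 0.144)
t=2.000: state=(0.234, 0.520, 0.245)
t=2.500: state=(0.127, 0.519, 0.355)
t=3.000: state=(0.071, 0.471, 0.458)
t=3.500: state=(0.042, 0.408, 0.550)
t=4.000: state=(0.027, 0.345, 0.628)
t=4.500: state=(0.019, 0.288, 0.694)
t=5.000: state=(0.014, 0.238, 0.748)
t=5.500: state=(0.011, 0.196, 0.793)
t=6.000: state=(0.009, 0.161, 0.830)
t=6.500: state=(0.007, 0.132, 0.861)
t=7.000: state=(0.006, 0.108, 0.885)
t=7.500: state=(0.006, 0.088, 0.906)
t=8.000: state=(0.005, 0.072, 0.923)
t=8.500: state=(0.005, 0.059, 0.936)
t=9.000: state=(0.005, 0.048, 0.947)
t=9.500: state=(0.004, 0.039, 0.956)
t=10.000: state=(0.004, 0.032, 0.964)
t=10.500: state=(0.004, 0.026, 0.970)
t=11.000: state=(0.004, 0.021, 0.975)
t=11.500: state=(0.004, 0.017, 0.979)
t=11.740: state=(0.004, 0.016, 0.980)
compare at T: S=0.004, I=0.016, R=0.980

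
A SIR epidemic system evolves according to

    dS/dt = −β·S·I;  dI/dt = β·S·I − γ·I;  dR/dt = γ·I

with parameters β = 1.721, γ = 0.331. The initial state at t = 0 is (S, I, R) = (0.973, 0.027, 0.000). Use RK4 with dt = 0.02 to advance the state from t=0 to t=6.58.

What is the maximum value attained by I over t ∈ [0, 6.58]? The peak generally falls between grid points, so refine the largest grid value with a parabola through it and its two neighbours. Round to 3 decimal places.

t=0.000: state=(0.973, 0.027, 0.000)
step 1 (dt=0.02): k1=(-0.045, 0.036, 0.009), k2=(-0.046, 0.037, 0.009), k3=(-0.046, 0.037, 0.009), k4=(-0.046, 0.037, 0.009); state += dt/6·(k1+2k2+2k3+k4)
t=0.020: state=(0.972, 0.028, 0.000)
t=0.040: state=(0.971, 0.028, 0.000)
t=0.060: state=(0.970, 0.029, 0.001)
continuing one RK4 step at a time; state shown every 25 steps (Δt=0.5):
t=0.500: state=(0.941, 0.052, 0.006)
t=1.000: state=(0.884, 0.097, 0.018)
t=1.500: state=(0.790, 0.170, 0.040)
t=2.000: state=(0.655, 0.269, 0.076)
t=2.500: state=(0.496, 0.374, 0.129)
t=3.000: state=(0.346, 0.455, 0.199)
t=3.500: state=(0.230, 0.493, 0.278)
t=4.000: state=(0.150, 0.490, 0.359)
t=4.500: state=(0.100, 0.462, 0.439)
t=5.000: state=(0.068, 0.420, 0.512)
t=5.500: state=(0.048, 0.374, 0.577)
t=6.000: state=(0.036, 0.329, 0.636)
t=6.500: state=(0.027, 0.286, 0.686)
t=6.580: state=(0.026, 0.280, 0.694)
largest grid value and its neighbours: I(3.680)=0.49581, I(3.700)=0.49586, I(3.720)=0.49586
parabola through these three points peaks at t≈3.709 with I≈0.49587

max I = 0.496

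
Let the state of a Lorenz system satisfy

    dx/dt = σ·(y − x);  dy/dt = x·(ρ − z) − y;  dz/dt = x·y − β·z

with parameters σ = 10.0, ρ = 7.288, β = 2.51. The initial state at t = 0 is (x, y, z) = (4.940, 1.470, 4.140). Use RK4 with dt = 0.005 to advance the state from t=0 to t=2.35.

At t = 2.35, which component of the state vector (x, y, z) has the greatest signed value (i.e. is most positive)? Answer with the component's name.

t=0.000: state=(4.940, 1.470, 4.140)
step 1 (dt=0.005): k1=(-34.700, 14.081, -3.130), k2=(-33.480, 13.811, -3.067), k3=(-33.518, 13.820, -3.066), k4=(-32.333, 13.558, -3.008); state += dt/6·(k1+2k2+2k3+k4)
t=0.005: state=(4.772, 1.539, 4.125)
t=0.010: state=(4.616, 1.606, 4.110)
t=0.015: state=(4.471, 1.670, 4.096)
continuing one RK4 step at a time; state shown every 20 steps (Δt=0.1):
t=0.100: state=(3.160, 2.515, 3.898)
t=0.200: state=(3.034, 3.269, 3.811)
t=0.300: state=(3.451, 4.001, 4.009)
t=0.400: state=(4.060, 4.697, 4.576)
t=0.500: state=(4.661, 5.190, 5.493)
t=0.600: state=(5.052, 5.276, 6.555)
t=0.700: state=(5.077, 4.904, 7.406)
t=0.800: state=(4.741, 4.276, 7.761)
t=0.900: state=(4.222, 3.685, 7.607)
t=1.000: state=(3.727, 3.297, 7.131)
t=1.100: state=(3.384, 3.134, 6.547)
t=1.200: state=(3.226, 3.156, 6.004)
t=1.300: state=(3.235, 3.317, 5.590)
t=1.400: state=(3.378, 3.577, 5.355)
t=1.500: state=(3.618, 3.891, 5.323)
t=1.600: state=(3.906, 4.198, 5.493)
t=1.700: state=(4.181, 4.429, 5.825)
t=1.800: state=(4.380, 4.520, 6.237)
t=1.900: state=(4.450, 4.448, 6.613)
t=2.000: state=(4.381, 4.253, 6.849)
t=2.100: state=(4.211, 4.011, 6.898)
t=2.200: state=(4.004, 3.800, 6.781)
t=2.300: state=(3.821, 3.666, 6.562)
t=2.350: state=(3.753, 3.633, 6.437)
compare at T: x=3.753, y=3.633, z=6.437

largest component: z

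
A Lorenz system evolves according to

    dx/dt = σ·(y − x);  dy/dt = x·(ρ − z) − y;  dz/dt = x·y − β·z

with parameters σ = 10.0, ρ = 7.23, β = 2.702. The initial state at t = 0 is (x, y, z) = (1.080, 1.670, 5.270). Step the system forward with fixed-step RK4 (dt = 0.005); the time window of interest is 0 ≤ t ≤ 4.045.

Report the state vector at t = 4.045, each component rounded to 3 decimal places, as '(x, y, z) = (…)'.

t=0.000: state=(1.080, 1.670, 5.270)
step 1 (dt=0.005): k1=(5.900, 0.447, -12.436), k2=(5.764, 0.509, -12.326), k3=(5.769, 0.507, -12.327), k4=(5.637, 0.569, -12.218); state += dt/6·(k1+2k2+2k3+k4)
t=0.005: state=(1.109, 1.673, 5.208)
t=0.010: state=(1.136, 1.676, 5.148)
t=0.015: state=(1.163, 1.679, 5.088)
continuing one RK4 step at a time; state shown every 40 steps (Δt=0.2):
t=0.200: state=(1.833, 2.196, 3.518)
t=0.400: state=(2.833, 3.492, 3.088)
t=0.600: state=(4.397, 5.222, 4.345)
t=0.800: state=(5.516, 5.635, 7.017)
t=1.000: state=(4.777, 4.086, 8.035)
t=1.200: state=(3.542, 3.113, 6.858)
t=1.400: state=(3.162, 3.188, 5.551)
t=1.600: state=(3.524, 3.827, 5.032)
t=1.800: state=(4.219, 4.559, 5.494)
t=2.000: state=(4.663, 4.724, 6.487)
t=2.200: state=(4.451, 4.220, 6.961)
t=2.400: state=(3.965, 3.760, 6.602)
t=2.600: state=(3.740, 3.723, 6.028)
t=2.800: state=(3.866, 3.991, 5.766)
t=3.000: state=(4.152, 4.287, 5.946)
t=3.200: state=(4.324, 4.348, 6.327)
t=3.400: state=(4.250, 4.166, 6.518)
t=3.600: state=(4.063, 3.979, 6.396)
t=3.800: state=(3.962, 3.950, 6.164)
t=4.000: state=(4.007, 4.056, 6.049)
t=4.045: state=(4.031, 4.087, 6.050)

(x, y, z) = (4.031, 4.087, 6.050)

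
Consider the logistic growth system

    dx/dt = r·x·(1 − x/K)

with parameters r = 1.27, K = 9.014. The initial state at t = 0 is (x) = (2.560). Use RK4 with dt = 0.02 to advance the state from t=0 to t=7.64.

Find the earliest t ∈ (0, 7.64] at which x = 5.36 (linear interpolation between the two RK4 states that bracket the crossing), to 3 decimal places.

t=0.000: state=(2.560)
step 1 (dt=0.02): k1=(2.328), k2=(2.341), k3=(2.341), k4=(2.353); state += dt/6·(k1+2k2+2k3+k4)
t=0.020: state=(2.607)
t=0.040: state=(2.654)
t=0.060: state=(2.702)
continuing one RK4 step at a time; state shown every 25 steps (Δt=0.5):
t=0.500: state=(3.859)
t=1.000: state=(5.278)
t=1.020: state=(5.333)
next step: t=1.040: state=(5.388) — x has crossed 5.36
linear interpolation between t=1.020 (5.33295) and t=1.040 (5.38814) → t≈1.030

t = 1.030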